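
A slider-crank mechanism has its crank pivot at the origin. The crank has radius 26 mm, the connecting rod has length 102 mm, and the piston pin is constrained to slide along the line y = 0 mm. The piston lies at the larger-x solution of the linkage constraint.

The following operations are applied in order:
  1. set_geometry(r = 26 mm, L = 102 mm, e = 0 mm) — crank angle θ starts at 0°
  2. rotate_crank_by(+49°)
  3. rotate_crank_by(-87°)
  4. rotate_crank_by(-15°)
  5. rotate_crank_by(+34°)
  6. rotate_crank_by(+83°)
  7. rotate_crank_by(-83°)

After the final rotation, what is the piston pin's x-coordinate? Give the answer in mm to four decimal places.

126.2316

set_geometry: r = 26 mm, L = 102 mm, e = 0 mm; θ ← 0°
rotate_crank_by(+49°): θ ← 0° +49° = 49°
rotate_crank_by(-87°): θ ← 49° -87° = -38°
rotate_crank_by(-15°): θ ← -38° -15° = -53°
rotate_crank_by(+34°): θ ← -53° +34° = -19°
rotate_crank_by(+83°): θ ← -19° +83° = 64°
rotate_crank_by(-83°): θ ← 64° -83° = -19°
crank pin P = (r cos θ, r sin θ) = (24.583483, -8.464772)
h = r sin θ − e = -8.464772 − 0 = -8.464772
x = r cos θ + √(L² − h²) = 24.583483 + √(10404.0 − 71.6524) = 24.583483 + 101.648156 = 126.231639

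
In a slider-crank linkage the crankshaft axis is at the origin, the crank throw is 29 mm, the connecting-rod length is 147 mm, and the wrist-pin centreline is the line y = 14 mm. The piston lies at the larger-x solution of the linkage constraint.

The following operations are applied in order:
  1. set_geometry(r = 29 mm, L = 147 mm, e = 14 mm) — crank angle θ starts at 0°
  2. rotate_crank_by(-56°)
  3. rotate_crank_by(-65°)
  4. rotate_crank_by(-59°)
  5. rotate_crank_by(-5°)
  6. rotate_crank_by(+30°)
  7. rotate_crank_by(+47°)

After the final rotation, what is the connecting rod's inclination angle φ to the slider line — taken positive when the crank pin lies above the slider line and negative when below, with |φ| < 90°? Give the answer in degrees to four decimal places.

set_geometry: r = 29 mm, L = 147 mm, e = 14 mm; θ ← 0°
rotate_crank_by(-56°): θ ← 0° -56° = -56°
rotate_crank_by(-65°): θ ← -56° -65° = -121°
rotate_crank_by(-59°): θ ← -121° -59° = -180°
rotate_crank_by(-5°): θ ← -180° -5° = -185°
rotate_crank_by(+30°): θ ← -185° +30° = -155°
rotate_crank_by(+47°): θ ← -155° +47° = -108°
crank pin P = (r cos θ, r sin θ) = (-8.961493, -27.580639)
h = r sin θ − e = -27.580639 − 14 = -41.580639
sin φ = h / L = -41.580639 / 147 = -0.28286149
φ = arcsin(-0.28286149) = -16.431062°

-16.4311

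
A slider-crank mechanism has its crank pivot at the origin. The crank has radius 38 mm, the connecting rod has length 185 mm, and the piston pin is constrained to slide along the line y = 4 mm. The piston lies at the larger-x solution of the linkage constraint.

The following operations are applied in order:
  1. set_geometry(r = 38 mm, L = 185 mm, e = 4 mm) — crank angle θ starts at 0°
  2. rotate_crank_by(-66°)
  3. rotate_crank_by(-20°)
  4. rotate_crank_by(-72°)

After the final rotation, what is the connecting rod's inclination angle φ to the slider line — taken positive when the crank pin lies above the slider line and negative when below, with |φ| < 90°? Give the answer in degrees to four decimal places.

set_geometry: r = 38 mm, L = 185 mm, e = 4 mm; θ ← 0°
rotate_crank_by(-66°): θ ← 0° -66° = -66°
rotate_crank_by(-20°): θ ← -66° -20° = -86°
rotate_crank_by(-72°): θ ← -86° -72° = -158°
crank pin P = (r cos θ, r sin θ) = (-35.232986, -14.235051)
h = r sin θ − e = -14.235051 − 4 = -18.235051
sin φ = h / L = -18.235051 / 185 = -0.09856784
φ = arcsin(-0.09856784) = -5.656706°

-5.6567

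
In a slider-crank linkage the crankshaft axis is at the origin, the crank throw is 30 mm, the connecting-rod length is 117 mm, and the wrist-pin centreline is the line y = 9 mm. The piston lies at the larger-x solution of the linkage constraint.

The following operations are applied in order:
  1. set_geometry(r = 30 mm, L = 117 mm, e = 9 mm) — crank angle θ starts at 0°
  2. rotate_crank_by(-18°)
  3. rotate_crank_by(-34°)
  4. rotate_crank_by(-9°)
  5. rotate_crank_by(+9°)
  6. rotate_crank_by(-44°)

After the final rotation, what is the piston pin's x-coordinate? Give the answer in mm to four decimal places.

set_geometry: r = 30 mm, L = 117 mm, e = 9 mm; θ ← 0°
rotate_crank_by(-18°): θ ← 0° -18° = -18°
rotate_crank_by(-34°): θ ← -18° -34° = -52°
rotate_crank_by(-9°): θ ← -52° -9° = -61°
rotate_crank_by(+9°): θ ← -61° +9° = -52°
rotate_crank_by(-44°): θ ← -52° -44° = -96°
crank pin P = (r cos θ, r sin θ) = (-3.135854, -29.835657)
h = r sin θ − e = -29.835657 − 9 = -38.835657
x = r cos θ + √(L² − h²) = -3.135854 + √(13689.0 − 1508.2082) = -3.135854 + 110.366624 = 107.230770

107.2308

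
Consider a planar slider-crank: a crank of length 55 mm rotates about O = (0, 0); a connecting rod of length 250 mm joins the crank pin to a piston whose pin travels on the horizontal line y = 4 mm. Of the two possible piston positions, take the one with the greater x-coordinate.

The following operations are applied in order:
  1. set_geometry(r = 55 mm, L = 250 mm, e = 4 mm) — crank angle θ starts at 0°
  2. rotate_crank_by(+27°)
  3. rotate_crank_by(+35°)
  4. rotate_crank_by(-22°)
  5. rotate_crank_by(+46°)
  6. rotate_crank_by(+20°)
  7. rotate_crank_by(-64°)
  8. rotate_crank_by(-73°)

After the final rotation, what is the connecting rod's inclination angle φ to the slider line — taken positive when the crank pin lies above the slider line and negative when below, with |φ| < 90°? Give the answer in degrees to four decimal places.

set_geometry: r = 55 mm, L = 250 mm, e = 4 mm; θ ← 0°
rotate_crank_by(+27°): θ ← 0° +27° = 27°
rotate_crank_by(+35°): θ ← 27° +35° = 62°
rotate_crank_by(-22°): θ ← 62° -22° = 40°
rotate_crank_by(+46°): θ ← 40° +46° = 86°
rotate_crank_by(+20°): θ ← 86° +20° = 106°
rotate_crank_by(-64°): θ ← 106° -64° = 42°
rotate_crank_by(-73°): θ ← 42° -73° = -31°
crank pin P = (r cos θ, r sin θ) = (47.144202, -28.327094)
h = r sin θ − e = -28.327094 − 4 = -32.327094
sin φ = h / L = -32.327094 / 250 = -0.12930838
φ = arcsin(-0.12930838) = -7.429628°

-7.4296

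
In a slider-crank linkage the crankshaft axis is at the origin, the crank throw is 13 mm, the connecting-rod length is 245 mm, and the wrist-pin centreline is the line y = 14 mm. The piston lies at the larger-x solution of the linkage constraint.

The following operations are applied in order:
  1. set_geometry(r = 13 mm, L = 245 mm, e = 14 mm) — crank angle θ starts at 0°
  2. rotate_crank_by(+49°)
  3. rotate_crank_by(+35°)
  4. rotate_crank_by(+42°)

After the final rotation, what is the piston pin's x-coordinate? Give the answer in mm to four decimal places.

set_geometry: r = 13 mm, L = 245 mm, e = 14 mm; θ ← 0°
rotate_crank_by(+49°): θ ← 0° +49° = 49°
rotate_crank_by(+35°): θ ← 49° +35° = 84°
rotate_crank_by(+42°): θ ← 84° +42° = 126°
crank pin P = (r cos θ, r sin θ) = (-7.641208, 10.517221)
h = r sin θ − e = 10.517221 − 14 = -3.482779
x = r cos θ + √(L² − h²) = -7.641208 + √(60025.0 − 12.1298) = -7.641208 + 244.975244 = 237.334036

237.3340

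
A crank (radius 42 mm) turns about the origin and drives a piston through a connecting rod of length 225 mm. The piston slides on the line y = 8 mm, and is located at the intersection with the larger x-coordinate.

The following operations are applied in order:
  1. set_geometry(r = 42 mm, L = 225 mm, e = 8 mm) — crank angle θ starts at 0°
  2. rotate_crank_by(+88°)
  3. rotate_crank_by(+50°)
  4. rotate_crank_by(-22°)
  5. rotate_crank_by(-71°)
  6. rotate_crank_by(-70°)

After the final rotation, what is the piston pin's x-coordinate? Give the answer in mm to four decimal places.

set_geometry: r = 42 mm, L = 225 mm, e = 8 mm; θ ← 0°
rotate_crank_by(+88°): θ ← 0° +88° = 88°
rotate_crank_by(+50°): θ ← 88° +50° = 138°
rotate_crank_by(-22°): θ ← 138° -22° = 116°
rotate_crank_by(-71°): θ ← 116° -71° = 45°
rotate_crank_by(-70°): θ ← 45° -70° = -25°
crank pin P = (r cos θ, r sin θ) = (38.064927, -17.749967)
h = r sin θ − e = -17.749967 − 8 = -25.749967
x = r cos θ + √(L² − h²) = 38.064927 + √(50625.0 − 663.0608) = 38.064927 + 223.521675 = 261.586602

261.5866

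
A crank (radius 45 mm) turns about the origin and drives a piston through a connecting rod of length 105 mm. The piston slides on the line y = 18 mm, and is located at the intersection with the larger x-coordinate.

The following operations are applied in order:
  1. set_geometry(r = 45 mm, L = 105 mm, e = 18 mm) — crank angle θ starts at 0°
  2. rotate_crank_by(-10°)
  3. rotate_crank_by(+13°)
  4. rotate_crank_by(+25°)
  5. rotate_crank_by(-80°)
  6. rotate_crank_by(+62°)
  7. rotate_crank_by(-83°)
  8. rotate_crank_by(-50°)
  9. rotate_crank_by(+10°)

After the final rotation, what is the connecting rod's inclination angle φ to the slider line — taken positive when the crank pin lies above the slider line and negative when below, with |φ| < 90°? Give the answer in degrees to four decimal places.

-34.4669

set_geometry: r = 45 mm, L = 105 mm, e = 18 mm; θ ← 0°
rotate_crank_by(-10°): θ ← 0° -10° = -10°
rotate_crank_by(+13°): θ ← -10° +13° = 3°
rotate_crank_by(+25°): θ ← 3° +25° = 28°
rotate_crank_by(-80°): θ ← 28° -80° = -52°
rotate_crank_by(+62°): θ ← -52° +62° = 10°
rotate_crank_by(-83°): θ ← 10° -83° = -73°
rotate_crank_by(-50°): θ ← -73° -50° = -123°
rotate_crank_by(+10°): θ ← -123° +10° = -113°
crank pin P = (r cos θ, r sin θ) = (-17.582901, -41.422718)
h = r sin θ − e = -41.422718 − 18 = -59.422718
sin φ = h / L = -59.422718 / 105 = -0.56593065
φ = arcsin(-0.56593065) = -34.466942°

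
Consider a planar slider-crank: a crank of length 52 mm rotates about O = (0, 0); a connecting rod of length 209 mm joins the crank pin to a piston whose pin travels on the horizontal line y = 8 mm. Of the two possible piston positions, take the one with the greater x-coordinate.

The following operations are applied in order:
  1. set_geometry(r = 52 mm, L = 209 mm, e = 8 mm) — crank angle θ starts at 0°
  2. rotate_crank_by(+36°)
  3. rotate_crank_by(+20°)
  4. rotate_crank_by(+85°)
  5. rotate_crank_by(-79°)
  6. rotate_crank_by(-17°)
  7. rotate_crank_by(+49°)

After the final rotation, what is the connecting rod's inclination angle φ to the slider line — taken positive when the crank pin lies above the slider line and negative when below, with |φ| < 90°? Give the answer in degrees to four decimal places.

set_geometry: r = 52 mm, L = 209 mm, e = 8 mm; θ ← 0°
rotate_crank_by(+36°): θ ← 0° +36° = 36°
rotate_crank_by(+20°): θ ← 36° +20° = 56°
rotate_crank_by(+85°): θ ← 56° +85° = 141°
rotate_crank_by(-79°): θ ← 141° -79° = 62°
rotate_crank_by(-17°): θ ← 62° -17° = 45°
rotate_crank_by(+49°): θ ← 45° +49° = 94°
crank pin P = (r cos θ, r sin θ) = (-3.627337, 51.873331)
h = r sin θ − e = 51.873331 − 8 = 43.873331
sin φ = h / L = 43.873331 / 209 = 0.20992024
φ = arcsin(0.20992024) = 12.117678°

12.1177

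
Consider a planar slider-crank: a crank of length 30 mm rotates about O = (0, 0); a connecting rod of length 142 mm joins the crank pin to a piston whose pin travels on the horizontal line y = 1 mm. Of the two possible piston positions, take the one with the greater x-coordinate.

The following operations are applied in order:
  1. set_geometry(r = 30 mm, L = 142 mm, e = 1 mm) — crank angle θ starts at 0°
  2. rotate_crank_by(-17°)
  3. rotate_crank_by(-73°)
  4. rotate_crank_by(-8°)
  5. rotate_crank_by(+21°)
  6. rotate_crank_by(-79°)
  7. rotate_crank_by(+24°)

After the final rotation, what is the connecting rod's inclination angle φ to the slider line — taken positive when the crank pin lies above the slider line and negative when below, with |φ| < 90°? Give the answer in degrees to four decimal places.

set_geometry: r = 30 mm, L = 142 mm, e = 1 mm; θ ← 0°
rotate_crank_by(-17°): θ ← 0° -17° = -17°
rotate_crank_by(-73°): θ ← -17° -73° = -90°
rotate_crank_by(-8°): θ ← -90° -8° = -98°
rotate_crank_by(+21°): θ ← -98° +21° = -77°
rotate_crank_by(-79°): θ ← -77° -79° = -156°
rotate_crank_by(+24°): θ ← -156° +24° = -132°
crank pin P = (r cos θ, r sin θ) = (-20.073918, -22.294345)
h = r sin θ − e = -22.294345 − 1 = -23.294345
sin φ = h / L = -23.294345 / 142 = -0.16404468
φ = arcsin(-0.16404468) = -9.441743°

-9.4417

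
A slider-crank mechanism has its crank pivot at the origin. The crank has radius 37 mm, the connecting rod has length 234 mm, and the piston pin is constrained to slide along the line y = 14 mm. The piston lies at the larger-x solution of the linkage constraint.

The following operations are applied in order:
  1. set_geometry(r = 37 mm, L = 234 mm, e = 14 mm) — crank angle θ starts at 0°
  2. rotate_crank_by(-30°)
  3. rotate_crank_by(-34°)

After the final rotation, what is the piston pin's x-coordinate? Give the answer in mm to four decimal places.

245.3985

set_geometry: r = 37 mm, L = 234 mm, e = 14 mm; θ ← 0°
rotate_crank_by(-30°): θ ← 0° -30° = -30°
rotate_crank_by(-34°): θ ← -30° -34° = -64°
crank pin P = (r cos θ, r sin θ) = (16.219732, -33.255380)
h = r sin θ − e = -33.255380 − 14 = -47.255380
x = r cos θ + √(L² − h²) = 16.219732 + √(54756.0 − 2233.0709) = 16.219732 + 229.178815 = 245.398547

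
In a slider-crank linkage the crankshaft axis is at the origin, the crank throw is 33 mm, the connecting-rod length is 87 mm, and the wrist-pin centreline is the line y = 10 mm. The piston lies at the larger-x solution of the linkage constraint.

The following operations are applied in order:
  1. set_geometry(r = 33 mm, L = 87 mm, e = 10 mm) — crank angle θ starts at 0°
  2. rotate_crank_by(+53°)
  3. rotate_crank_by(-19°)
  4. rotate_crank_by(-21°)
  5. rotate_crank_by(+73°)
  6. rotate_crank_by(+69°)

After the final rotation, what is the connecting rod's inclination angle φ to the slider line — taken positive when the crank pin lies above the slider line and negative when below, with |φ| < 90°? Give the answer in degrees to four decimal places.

2.5999

set_geometry: r = 33 mm, L = 87 mm, e = 10 mm; θ ← 0°
rotate_crank_by(+53°): θ ← 0° +53° = 53°
rotate_crank_by(-19°): θ ← 53° -19° = 34°
rotate_crank_by(-21°): θ ← 34° -21° = 13°
rotate_crank_by(+73°): θ ← 13° +73° = 86°
rotate_crank_by(+69°): θ ← 86° +69° = 155°
crank pin P = (r cos θ, r sin θ) = (-29.908157, 13.946403)
h = r sin θ − e = 13.946403 − 10 = 3.946403
sin φ = h / L = 3.946403 / 87 = 0.04536095
φ = arcsin(0.04536095) = 2.599883°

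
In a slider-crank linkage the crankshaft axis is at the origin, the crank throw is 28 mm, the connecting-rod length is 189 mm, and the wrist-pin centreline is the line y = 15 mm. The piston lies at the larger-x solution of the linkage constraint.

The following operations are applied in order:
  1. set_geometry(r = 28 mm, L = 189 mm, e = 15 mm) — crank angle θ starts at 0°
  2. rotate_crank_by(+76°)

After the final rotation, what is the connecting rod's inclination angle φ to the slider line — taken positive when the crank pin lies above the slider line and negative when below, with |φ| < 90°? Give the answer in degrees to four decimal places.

set_geometry: r = 28 mm, L = 189 mm, e = 15 mm; θ ← 0°
rotate_crank_by(+76°): θ ← 0° +76° = 76°
crank pin P = (r cos θ, r sin θ) = (6.773813, 27.168280)
h = r sin θ − e = 27.168280 − 15 = 12.168280
sin φ = h / L = 12.168280 / 189 = 0.06438244
φ = arcsin(0.06438244) = 3.691395°

3.6914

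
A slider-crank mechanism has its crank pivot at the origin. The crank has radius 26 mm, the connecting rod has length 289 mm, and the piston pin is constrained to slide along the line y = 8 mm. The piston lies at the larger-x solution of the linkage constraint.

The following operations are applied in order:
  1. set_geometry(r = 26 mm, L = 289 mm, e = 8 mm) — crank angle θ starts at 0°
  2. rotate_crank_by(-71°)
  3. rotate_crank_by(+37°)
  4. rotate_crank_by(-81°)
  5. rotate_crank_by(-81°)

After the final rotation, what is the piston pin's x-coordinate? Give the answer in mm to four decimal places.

set_geometry: r = 26 mm, L = 289 mm, e = 8 mm; θ ← 0°
rotate_crank_by(-71°): θ ← 0° -71° = -71°
rotate_crank_by(+37°): θ ← -71° +37° = -34°
rotate_crank_by(-81°): θ ← -34° -81° = -115°
rotate_crank_by(-81°): θ ← -115° -81° = -196°
crank pin P = (r cos θ, r sin θ) = (-24.992804, 7.166571)
h = r sin θ − e = 7.166571 − 8 = -0.833429
x = r cos θ + √(L² − h²) = -24.992804 + √(83521.0 − 0.6946) = -24.992804 + 288.998798 = 264.005994

264.0060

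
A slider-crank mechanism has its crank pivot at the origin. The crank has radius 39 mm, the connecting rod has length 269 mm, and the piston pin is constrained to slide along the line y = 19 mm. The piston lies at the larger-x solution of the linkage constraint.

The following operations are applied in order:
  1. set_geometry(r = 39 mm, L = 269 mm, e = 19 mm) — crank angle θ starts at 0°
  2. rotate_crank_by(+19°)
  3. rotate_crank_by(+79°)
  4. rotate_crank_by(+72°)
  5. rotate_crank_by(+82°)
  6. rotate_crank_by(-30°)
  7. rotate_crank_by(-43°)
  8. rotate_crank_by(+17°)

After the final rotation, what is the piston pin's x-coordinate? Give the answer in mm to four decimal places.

229.8607

set_geometry: r = 39 mm, L = 269 mm, e = 19 mm; θ ← 0°
rotate_crank_by(+19°): θ ← 0° +19° = 19°
rotate_crank_by(+79°): θ ← 19° +79° = 98°
rotate_crank_by(+72°): θ ← 98° +72° = 170°
rotate_crank_by(+82°): θ ← 170° +82° = 252°
rotate_crank_by(-30°): θ ← 252° -30° = 222°
rotate_crank_by(-43°): θ ← 222° -43° = 179°
rotate_crank_by(+17°): θ ← 179° +17° = 196°
crank pin P = (r cos θ, r sin θ) = (-37.489206, -10.749857)
h = r sin θ − e = -10.749857 − 19 = -29.749857
x = r cos θ + √(L² − h²) = -37.489206 + √(72361.0 − 885.0540) = -37.489206 + 267.349857 = 229.860651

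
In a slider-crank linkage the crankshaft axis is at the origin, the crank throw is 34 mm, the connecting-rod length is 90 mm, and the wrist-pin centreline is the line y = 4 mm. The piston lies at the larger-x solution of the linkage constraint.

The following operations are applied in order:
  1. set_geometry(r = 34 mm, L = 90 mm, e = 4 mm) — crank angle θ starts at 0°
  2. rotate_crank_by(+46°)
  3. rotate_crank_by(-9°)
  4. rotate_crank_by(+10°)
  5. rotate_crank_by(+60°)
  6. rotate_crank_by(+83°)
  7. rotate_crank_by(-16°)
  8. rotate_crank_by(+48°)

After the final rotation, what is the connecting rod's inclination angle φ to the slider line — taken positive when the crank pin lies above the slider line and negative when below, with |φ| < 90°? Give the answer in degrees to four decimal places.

set_geometry: r = 34 mm, L = 90 mm, e = 4 mm; θ ← 0°
rotate_crank_by(+46°): θ ← 0° +46° = 46°
rotate_crank_by(-9°): θ ← 46° -9° = 37°
rotate_crank_by(+10°): θ ← 37° +10° = 47°
rotate_crank_by(+60°): θ ← 47° +60° = 107°
rotate_crank_by(+83°): θ ← 107° +83° = 190°
rotate_crank_by(-16°): θ ← 190° -16° = 174°
rotate_crank_by(+48°): θ ← 174° +48° = 222°
crank pin P = (r cos θ, r sin θ) = (-25.266924, -22.750441)
h = r sin θ − e = -22.750441 − 4 = -26.750441
sin φ = h / L = -26.750441 / 90 = -0.29722712
φ = arcsin(-0.29722712) = -17.291133°

-17.2911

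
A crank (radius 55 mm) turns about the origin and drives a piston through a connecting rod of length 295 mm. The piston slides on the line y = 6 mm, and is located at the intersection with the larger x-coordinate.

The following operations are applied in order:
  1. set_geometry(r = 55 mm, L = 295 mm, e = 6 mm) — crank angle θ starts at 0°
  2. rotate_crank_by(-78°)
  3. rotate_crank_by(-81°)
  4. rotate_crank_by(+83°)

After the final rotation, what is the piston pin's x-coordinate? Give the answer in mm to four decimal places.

302.2705

set_geometry: r = 55 mm, L = 295 mm, e = 6 mm; θ ← 0°
rotate_crank_by(-78°): θ ← 0° -78° = -78°
rotate_crank_by(-81°): θ ← -78° -81° = -159°
rotate_crank_by(+83°): θ ← -159° +83° = -76°
crank pin P = (r cos θ, r sin θ) = (13.305704, -53.366265)
h = r sin θ − e = -53.366265 − 6 = -59.366265
x = r cos θ + √(L² − h²) = 13.305704 + √(87025.0 − 3524.3534) = 13.305704 + 288.964784 = 302.270489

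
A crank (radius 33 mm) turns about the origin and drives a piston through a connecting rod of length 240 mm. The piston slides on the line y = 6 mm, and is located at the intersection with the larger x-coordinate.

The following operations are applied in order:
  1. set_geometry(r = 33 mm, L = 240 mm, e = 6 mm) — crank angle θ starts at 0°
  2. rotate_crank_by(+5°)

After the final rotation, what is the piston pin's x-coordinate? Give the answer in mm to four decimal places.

272.8541

set_geometry: r = 33 mm, L = 240 mm, e = 6 mm; θ ← 0°
rotate_crank_by(+5°): θ ← 0° +5° = 5°
crank pin P = (r cos θ, r sin θ) = (32.874425, 2.876140)
h = r sin θ − e = 2.876140 − 6 = -3.123860
x = r cos θ + √(L² − h²) = 32.874425 + √(57600.0 − 9.7585) = 32.874425 + 239.979669 = 272.854094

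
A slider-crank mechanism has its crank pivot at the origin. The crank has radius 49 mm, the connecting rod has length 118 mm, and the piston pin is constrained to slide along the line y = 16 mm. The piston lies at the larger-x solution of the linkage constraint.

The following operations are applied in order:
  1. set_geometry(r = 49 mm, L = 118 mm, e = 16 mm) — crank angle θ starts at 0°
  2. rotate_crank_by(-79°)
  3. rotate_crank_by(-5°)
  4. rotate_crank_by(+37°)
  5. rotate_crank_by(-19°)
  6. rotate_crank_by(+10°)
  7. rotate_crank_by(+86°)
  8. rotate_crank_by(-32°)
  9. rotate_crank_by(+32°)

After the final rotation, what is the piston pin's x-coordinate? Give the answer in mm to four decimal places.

160.1287

set_geometry: r = 49 mm, L = 118 mm, e = 16 mm; θ ← 0°
rotate_crank_by(-79°): θ ← 0° -79° = -79°
rotate_crank_by(-5°): θ ← -79° -5° = -84°
rotate_crank_by(+37°): θ ← -84° +37° = -47°
rotate_crank_by(-19°): θ ← -47° -19° = -66°
rotate_crank_by(+10°): θ ← -66° +10° = -56°
rotate_crank_by(+86°): θ ← -56° +86° = 30°
rotate_crank_by(-32°): θ ← 30° -32° = -2°
rotate_crank_by(+32°): θ ← -2° +32° = 30°
crank pin P = (r cos θ, r sin θ) = (42.435245, 24.500000)
h = r sin θ − e = 24.500000 − 16 = 8.500000
x = r cos θ + √(L² − h²) = 42.435245 + √(13924.0 − 72.2500) = 42.435245 + 117.693458 = 160.128703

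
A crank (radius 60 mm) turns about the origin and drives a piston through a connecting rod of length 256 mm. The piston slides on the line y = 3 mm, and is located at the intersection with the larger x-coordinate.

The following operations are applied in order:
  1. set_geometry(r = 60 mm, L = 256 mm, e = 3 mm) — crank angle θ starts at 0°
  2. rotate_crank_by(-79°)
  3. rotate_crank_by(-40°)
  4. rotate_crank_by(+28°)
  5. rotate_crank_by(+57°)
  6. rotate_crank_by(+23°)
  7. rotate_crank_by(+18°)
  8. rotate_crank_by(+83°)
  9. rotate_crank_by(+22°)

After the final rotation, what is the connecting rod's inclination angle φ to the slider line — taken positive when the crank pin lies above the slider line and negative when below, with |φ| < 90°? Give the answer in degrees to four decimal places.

set_geometry: r = 60 mm, L = 256 mm, e = 3 mm; θ ← 0°
rotate_crank_by(-79°): θ ← 0° -79° = -79°
rotate_crank_by(-40°): θ ← -79° -40° = -119°
rotate_crank_by(+28°): θ ← -119° +28° = -91°
rotate_crank_by(+57°): θ ← -91° +57° = -34°
rotate_crank_by(+23°): θ ← -34° +23° = -11°
rotate_crank_by(+18°): θ ← -11° +18° = 7°
rotate_crank_by(+83°): θ ← 7° +83° = 90°
rotate_crank_by(+22°): θ ← 90° +22° = 112°
crank pin P = (r cos θ, r sin θ) = (-22.476396, 55.631031)
h = r sin θ − e = 55.631031 − 3 = 52.631031
sin φ = h / L = 52.631031 / 256 = 0.20558997
φ = arcsin(0.20558997) = 11.864037°

11.8640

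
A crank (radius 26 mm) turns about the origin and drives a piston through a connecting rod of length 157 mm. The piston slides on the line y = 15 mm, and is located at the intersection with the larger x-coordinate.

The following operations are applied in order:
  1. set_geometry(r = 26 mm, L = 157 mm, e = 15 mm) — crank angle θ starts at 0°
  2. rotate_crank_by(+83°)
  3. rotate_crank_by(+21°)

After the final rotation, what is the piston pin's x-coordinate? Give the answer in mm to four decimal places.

set_geometry: r = 26 mm, L = 157 mm, e = 15 mm; θ ← 0°
rotate_crank_by(+83°): θ ← 0° +83° = 83°
rotate_crank_by(+21°): θ ← 83° +21° = 104°
crank pin P = (r cos θ, r sin θ) = (-6.289969, 25.227689)
h = r sin θ − e = 25.227689 − 15 = 10.227689
x = r cos θ + √(L² − h²) = -6.289969 + √(24649.0 − 104.6056) = -6.289969 + 156.666507 = 150.376538

150.3765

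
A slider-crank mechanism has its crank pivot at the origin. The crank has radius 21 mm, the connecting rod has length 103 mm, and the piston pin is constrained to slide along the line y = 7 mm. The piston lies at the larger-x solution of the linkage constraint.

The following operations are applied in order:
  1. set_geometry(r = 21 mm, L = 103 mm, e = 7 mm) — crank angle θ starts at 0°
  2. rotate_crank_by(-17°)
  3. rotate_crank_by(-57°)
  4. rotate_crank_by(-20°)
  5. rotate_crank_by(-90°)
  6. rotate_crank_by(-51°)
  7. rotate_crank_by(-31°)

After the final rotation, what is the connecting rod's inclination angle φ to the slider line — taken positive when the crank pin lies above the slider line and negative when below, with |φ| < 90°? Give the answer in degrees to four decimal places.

7.7832

set_geometry: r = 21 mm, L = 103 mm, e = 7 mm; θ ← 0°
rotate_crank_by(-17°): θ ← 0° -17° = -17°
rotate_crank_by(-57°): θ ← -17° -57° = -74°
rotate_crank_by(-20°): θ ← -74° -20° = -94°
rotate_crank_by(-90°): θ ← -94° -90° = -184°
rotate_crank_by(-51°): θ ← -184° -51° = -235°
rotate_crank_by(-31°): θ ← -235° -31° = -266°
crank pin P = (r cos θ, r sin θ) = (-1.464886, 20.948845)
h = r sin θ − e = 20.948845 − 7 = 13.948845
sin φ = h / L = 13.948845 / 103 = 0.13542568
φ = arcsin(0.13542568) = 7.783236°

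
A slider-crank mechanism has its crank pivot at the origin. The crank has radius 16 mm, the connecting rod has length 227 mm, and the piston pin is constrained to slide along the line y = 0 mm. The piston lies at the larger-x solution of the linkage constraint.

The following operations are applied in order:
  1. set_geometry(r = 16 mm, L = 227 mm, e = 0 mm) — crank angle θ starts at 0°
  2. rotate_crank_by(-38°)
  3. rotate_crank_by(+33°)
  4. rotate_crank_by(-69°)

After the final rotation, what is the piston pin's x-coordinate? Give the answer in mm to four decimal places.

set_geometry: r = 16 mm, L = 227 mm, e = 0 mm; θ ← 0°
rotate_crank_by(-38°): θ ← 0° -38° = -38°
rotate_crank_by(+33°): θ ← -38° +33° = -5°
rotate_crank_by(-69°): θ ← -5° -69° = -74°
crank pin P = (r cos θ, r sin θ) = (4.410198, -15.380187)
h = r sin θ − e = -15.380187 − 0 = -15.380187
x = r cos θ + √(L² − h²) = 4.410198 + √(51529.0 − 236.5502) = 4.410198 + 226.478365 = 230.888563

230.8886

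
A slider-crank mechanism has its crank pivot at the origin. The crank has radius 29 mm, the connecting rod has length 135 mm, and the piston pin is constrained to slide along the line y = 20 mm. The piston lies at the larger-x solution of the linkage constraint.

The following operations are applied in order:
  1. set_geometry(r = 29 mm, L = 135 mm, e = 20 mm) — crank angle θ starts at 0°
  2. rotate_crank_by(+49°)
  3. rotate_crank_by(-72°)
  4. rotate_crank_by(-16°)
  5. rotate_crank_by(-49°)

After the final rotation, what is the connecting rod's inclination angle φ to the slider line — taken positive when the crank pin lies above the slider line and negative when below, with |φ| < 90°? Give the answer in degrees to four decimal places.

set_geometry: r = 29 mm, L = 135 mm, e = 20 mm; θ ← 0°
rotate_crank_by(+49°): θ ← 0° +49° = 49°
rotate_crank_by(-72°): θ ← 49° -72° = -23°
rotate_crank_by(-16°): θ ← -23° -16° = -39°
rotate_crank_by(-49°): θ ← -39° -49° = -88°
crank pin P = (r cos θ, r sin θ) = (1.012085, -28.982334)
h = r sin θ − e = -28.982334 − 20 = -48.982334
sin φ = h / L = -48.982334 / 135 = -0.36283210
φ = arcsin(-0.36283210) = -21.274227°

-21.2742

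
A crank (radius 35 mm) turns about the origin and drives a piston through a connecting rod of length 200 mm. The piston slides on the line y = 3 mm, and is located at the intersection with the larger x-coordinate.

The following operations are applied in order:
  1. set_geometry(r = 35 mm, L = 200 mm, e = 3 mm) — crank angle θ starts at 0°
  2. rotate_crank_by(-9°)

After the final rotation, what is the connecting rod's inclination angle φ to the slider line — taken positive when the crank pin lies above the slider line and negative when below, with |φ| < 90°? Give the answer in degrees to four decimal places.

set_geometry: r = 35 mm, L = 200 mm, e = 3 mm; θ ← 0°
rotate_crank_by(-9°): θ ← 0° -9° = -9°
crank pin P = (r cos θ, r sin θ) = (34.569092, -5.475206)
h = r sin θ − e = -5.475206 − 3 = -8.475206
sin φ = h / L = -8.475206 / 200 = -0.04237603
φ = arcsin(-0.04237603) = -2.428695°

-2.4287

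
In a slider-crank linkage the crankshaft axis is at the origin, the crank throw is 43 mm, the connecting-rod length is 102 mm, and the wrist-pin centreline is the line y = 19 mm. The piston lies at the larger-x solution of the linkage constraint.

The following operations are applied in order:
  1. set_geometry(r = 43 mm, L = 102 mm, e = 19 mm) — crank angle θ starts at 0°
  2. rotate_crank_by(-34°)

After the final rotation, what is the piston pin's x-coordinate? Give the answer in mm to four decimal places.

128.1208

set_geometry: r = 43 mm, L = 102 mm, e = 19 mm; θ ← 0°
rotate_crank_by(-34°): θ ← 0° -34° = -34°
crank pin P = (r cos θ, r sin θ) = (35.648616, -24.045295)
h = r sin θ − e = -24.045295 − 19 = -43.045295
x = r cos θ + √(L² − h²) = 35.648616 + √(10404.0 − 1852.8974) = 35.648616 + 92.472172 = 128.120788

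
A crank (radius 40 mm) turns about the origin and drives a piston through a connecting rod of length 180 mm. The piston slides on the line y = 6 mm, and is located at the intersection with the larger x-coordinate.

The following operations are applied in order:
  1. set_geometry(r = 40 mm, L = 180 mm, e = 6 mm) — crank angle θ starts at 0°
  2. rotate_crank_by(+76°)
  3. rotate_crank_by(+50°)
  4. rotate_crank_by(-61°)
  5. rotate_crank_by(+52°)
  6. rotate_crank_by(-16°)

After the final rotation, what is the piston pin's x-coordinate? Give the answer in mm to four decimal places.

169.2671

set_geometry: r = 40 mm, L = 180 mm, e = 6 mm; θ ← 0°
rotate_crank_by(+76°): θ ← 0° +76° = 76°
rotate_crank_by(+50°): θ ← 76° +50° = 126°
rotate_crank_by(-61°): θ ← 126° -61° = 65°
rotate_crank_by(+52°): θ ← 65° +52° = 117°
rotate_crank_by(-16°): θ ← 117° -16° = 101°
crank pin P = (r cos θ, r sin θ) = (-7.632360, 39.265087)
h = r sin θ − e = 39.265087 − 6 = 33.265087
x = r cos θ + √(L² − h²) = -7.632360 + √(32400.0 − 1106.5660) = -7.632360 + 176.899502 = 169.267143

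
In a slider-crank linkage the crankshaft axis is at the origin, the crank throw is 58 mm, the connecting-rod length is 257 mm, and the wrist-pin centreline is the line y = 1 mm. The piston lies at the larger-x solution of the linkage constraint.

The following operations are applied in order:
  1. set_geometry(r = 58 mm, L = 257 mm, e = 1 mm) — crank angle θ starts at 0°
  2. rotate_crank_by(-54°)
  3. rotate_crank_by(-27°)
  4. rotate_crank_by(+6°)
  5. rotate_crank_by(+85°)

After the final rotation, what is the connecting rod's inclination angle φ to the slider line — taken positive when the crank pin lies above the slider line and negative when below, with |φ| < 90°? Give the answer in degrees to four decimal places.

2.0228

set_geometry: r = 58 mm, L = 257 mm, e = 1 mm; θ ← 0°
rotate_crank_by(-54°): θ ← 0° -54° = -54°
rotate_crank_by(-27°): θ ← -54° -27° = -81°
rotate_crank_by(+6°): θ ← -81° +6° = -75°
rotate_crank_by(+85°): θ ← -75° +85° = 10°
crank pin P = (r cos θ, r sin θ) = (57.118850, 10.071594)
h = r sin θ − e = 10.071594 − 1 = 9.071594
sin φ = h / L = 9.071594 / 257 = 0.03529803
φ = arcsin(0.03529803) = 2.022848°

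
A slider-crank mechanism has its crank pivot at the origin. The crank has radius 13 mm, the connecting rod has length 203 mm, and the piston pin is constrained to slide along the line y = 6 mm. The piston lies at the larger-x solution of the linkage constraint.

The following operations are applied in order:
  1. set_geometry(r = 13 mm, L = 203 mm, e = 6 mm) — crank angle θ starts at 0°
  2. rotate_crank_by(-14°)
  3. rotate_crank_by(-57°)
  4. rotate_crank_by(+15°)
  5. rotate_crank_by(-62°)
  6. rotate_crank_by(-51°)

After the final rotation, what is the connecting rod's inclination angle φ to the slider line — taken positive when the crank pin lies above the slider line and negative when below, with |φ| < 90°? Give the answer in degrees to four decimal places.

set_geometry: r = 13 mm, L = 203 mm, e = 6 mm; θ ← 0°
rotate_crank_by(-14°): θ ← 0° -14° = -14°
rotate_crank_by(-57°): θ ← -14° -57° = -71°
rotate_crank_by(+15°): θ ← -71° +15° = -56°
rotate_crank_by(-62°): θ ← -56° -62° = -118°
rotate_crank_by(-51°): θ ← -118° -51° = -169°
crank pin P = (r cos θ, r sin θ) = (-12.761153, -2.480517)
h = r sin θ − e = -2.480517 − 6 = -8.480517
sin φ = h / L = -8.480517 / 203 = -0.04177595
φ = arcsin(-0.04177595) = -2.394282°

-2.3943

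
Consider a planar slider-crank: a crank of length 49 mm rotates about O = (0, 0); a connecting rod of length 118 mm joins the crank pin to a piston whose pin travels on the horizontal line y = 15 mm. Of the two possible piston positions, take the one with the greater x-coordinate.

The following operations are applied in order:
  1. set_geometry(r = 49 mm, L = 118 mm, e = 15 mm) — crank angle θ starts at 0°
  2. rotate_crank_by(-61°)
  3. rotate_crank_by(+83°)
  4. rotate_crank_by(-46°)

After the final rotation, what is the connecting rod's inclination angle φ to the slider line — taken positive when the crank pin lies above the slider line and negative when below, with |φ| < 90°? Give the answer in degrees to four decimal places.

-17.2186

set_geometry: r = 49 mm, L = 118 mm, e = 15 mm; θ ← 0°
rotate_crank_by(-61°): θ ← 0° -61° = -61°
rotate_crank_by(+83°): θ ← -61° +83° = 22°
rotate_crank_by(-46°): θ ← 22° -46° = -24°
crank pin P = (r cos θ, r sin θ) = (44.763727, -19.930096)
h = r sin θ − e = -19.930096 − 15 = -34.930096
sin φ = h / L = -34.930096 / 118 = -0.29601776
φ = arcsin(-0.29601776) = -17.218577°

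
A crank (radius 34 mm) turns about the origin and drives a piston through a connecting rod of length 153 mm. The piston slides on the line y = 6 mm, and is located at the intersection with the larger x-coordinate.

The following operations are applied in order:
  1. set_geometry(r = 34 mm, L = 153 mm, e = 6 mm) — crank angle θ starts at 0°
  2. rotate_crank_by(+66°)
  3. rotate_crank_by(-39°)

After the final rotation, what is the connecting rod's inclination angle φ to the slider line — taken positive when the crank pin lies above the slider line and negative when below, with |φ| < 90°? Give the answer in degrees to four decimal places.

3.5357

set_geometry: r = 34 mm, L = 153 mm, e = 6 mm; θ ← 0°
rotate_crank_by(+66°): θ ← 0° +66° = 66°
rotate_crank_by(-39°): θ ← 66° -39° = 27°
crank pin P = (r cos θ, r sin θ) = (30.294222, 15.435677)
h = r sin θ − e = 15.435677 − 6 = 9.435677
sin φ = h / L = 9.435677 / 153 = 0.06167109
φ = arcsin(0.06167109) = 3.535737°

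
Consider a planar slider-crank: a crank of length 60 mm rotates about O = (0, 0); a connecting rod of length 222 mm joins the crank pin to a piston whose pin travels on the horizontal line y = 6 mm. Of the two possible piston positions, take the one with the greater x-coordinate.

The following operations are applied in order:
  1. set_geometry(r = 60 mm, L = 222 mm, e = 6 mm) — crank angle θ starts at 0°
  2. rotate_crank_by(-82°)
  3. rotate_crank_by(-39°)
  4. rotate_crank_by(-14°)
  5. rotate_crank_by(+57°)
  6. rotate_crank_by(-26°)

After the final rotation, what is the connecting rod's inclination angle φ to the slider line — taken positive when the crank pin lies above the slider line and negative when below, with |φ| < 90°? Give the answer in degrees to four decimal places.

set_geometry: r = 60 mm, L = 222 mm, e = 6 mm; θ ← 0°
rotate_crank_by(-82°): θ ← 0° -82° = -82°
rotate_crank_by(-39°): θ ← -82° -39° = -121°
rotate_crank_by(-14°): θ ← -121° -14° = -135°
rotate_crank_by(+57°): θ ← -135° +57° = -78°
rotate_crank_by(-26°): θ ← -78° -26° = -104°
crank pin P = (r cos θ, r sin θ) = (-14.515314, -58.217744)
h = r sin θ − e = -58.217744 − 6 = -64.217744
sin φ = h / L = -64.217744 / 222 = -0.28926912
φ = arcsin(-0.28926912) = -16.814204°

-16.8142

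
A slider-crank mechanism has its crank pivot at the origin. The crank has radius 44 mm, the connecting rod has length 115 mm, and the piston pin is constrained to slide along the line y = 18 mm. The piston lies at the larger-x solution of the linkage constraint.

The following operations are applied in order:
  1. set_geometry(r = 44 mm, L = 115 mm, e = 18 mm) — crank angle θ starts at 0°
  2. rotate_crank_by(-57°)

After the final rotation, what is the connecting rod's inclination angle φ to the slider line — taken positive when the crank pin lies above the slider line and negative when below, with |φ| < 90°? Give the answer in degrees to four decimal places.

-28.5160

set_geometry: r = 44 mm, L = 115 mm, e = 18 mm; θ ← 0°
rotate_crank_by(-57°): θ ← 0° -57° = -57°
crank pin P = (r cos θ, r sin θ) = (23.964118, -36.901505)
h = r sin θ − e = -36.901505 − 18 = -54.901505
sin φ = h / L = -54.901505 / 115 = -0.47740439
φ = arcsin(-0.47740439) = -28.516015°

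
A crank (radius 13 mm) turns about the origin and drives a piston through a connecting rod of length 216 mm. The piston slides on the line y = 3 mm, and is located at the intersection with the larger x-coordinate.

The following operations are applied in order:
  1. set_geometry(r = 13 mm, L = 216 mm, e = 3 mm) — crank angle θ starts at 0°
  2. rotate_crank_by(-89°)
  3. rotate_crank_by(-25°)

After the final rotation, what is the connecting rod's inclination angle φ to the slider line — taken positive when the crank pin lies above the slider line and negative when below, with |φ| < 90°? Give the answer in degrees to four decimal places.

set_geometry: r = 13 mm, L = 216 mm, e = 3 mm; θ ← 0°
rotate_crank_by(-89°): θ ← 0° -89° = -89°
rotate_crank_by(-25°): θ ← -89° -25° = -114°
crank pin P = (r cos θ, r sin θ) = (-5.287576, -11.876091)
h = r sin θ − e = -11.876091 − 3 = -14.876091
sin φ = h / L = -14.876091 / 216 = -0.06887079
φ = arcsin(-0.06887079) = -3.949132°

-3.9491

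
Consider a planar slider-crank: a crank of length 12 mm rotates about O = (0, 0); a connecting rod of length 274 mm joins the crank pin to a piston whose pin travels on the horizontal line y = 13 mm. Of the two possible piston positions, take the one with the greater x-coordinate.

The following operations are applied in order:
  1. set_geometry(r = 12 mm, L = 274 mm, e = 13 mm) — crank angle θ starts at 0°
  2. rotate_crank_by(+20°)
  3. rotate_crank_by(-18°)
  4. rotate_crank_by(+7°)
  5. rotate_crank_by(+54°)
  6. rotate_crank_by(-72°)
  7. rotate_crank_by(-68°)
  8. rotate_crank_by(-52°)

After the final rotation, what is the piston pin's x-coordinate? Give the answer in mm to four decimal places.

265.5371

set_geometry: r = 12 mm, L = 274 mm, e = 13 mm; θ ← 0°
rotate_crank_by(+20°): θ ← 0° +20° = 20°
rotate_crank_by(-18°): θ ← 20° -18° = 2°
rotate_crank_by(+7°): θ ← 2° +7° = 9°
rotate_crank_by(+54°): θ ← 9° +54° = 63°
rotate_crank_by(-72°): θ ← 63° -72° = -9°
rotate_crank_by(-68°): θ ← -9° -68° = -77°
rotate_crank_by(-52°): θ ← -77° -52° = -129°
crank pin P = (r cos θ, r sin θ) = (-7.551845, -9.325752)
h = r sin θ − e = -9.325752 − 13 = -22.325752
x = r cos θ + √(L² − h²) = -7.551845 + √(75076.0 − 498.4392) = -7.551845 + 273.088925 = 265.537080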